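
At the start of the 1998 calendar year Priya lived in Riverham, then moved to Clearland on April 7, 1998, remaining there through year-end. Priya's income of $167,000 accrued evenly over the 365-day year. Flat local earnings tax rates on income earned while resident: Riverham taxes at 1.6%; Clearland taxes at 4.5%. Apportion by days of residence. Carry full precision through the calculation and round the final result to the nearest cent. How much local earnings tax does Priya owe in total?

Riverham, January 1 – April 6, 1998: 96 days → $167,000 × 1.6% × 96/365 = $702.7726
Clearland, April 7 – December 31, 1998: 269 days → $167,000 × 4.5% × 269/365 = $5,538.4521
Total = $6,241.2247

$6,241.22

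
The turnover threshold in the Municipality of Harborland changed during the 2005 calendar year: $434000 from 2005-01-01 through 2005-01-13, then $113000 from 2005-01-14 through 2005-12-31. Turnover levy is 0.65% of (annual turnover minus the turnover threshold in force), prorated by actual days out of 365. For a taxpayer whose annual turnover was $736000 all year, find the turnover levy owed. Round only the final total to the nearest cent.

2005-01-01 to 2005-01-13: 13 days, exemption $434000 → ($736000 − $434000) × 0.65% × 13/365 = $69.9151
2005-01-14 to 2005-12-31: 352 days, exemption $113000 → ($736000 − $113000) × 0.65% × 352/365 = $3905.2712
Total = $3975.1863

$3975.19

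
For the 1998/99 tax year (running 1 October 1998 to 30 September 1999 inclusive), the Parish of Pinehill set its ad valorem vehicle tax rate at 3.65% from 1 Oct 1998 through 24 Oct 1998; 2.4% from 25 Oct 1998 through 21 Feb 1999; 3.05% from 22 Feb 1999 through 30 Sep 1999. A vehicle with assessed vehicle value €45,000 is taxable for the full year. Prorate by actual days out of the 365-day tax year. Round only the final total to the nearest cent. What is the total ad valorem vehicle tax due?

€1,294.09

1 Oct – 24 Oct 1998: 24 days at 3.65% → €45,000 × 3.65% × 24/365 = €108.0000
25 Oct 1998 – 21 Feb 1999: 120 days at 2.4% → €45,000 × 2.4% × 120/365 = €355.0685
22 Feb – 30 Sep 1999: 221 days at 3.05% → €45,000 × 3.05% × 221/365 = €831.0205
Total = €1,294.0890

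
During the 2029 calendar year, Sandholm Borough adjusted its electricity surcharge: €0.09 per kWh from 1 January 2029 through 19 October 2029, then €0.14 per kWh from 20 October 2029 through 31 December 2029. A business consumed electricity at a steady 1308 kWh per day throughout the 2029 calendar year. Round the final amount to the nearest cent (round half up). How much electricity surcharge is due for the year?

1 January – 19 October 2029: 292 days × 1308 kWh/day = 381,936 kWh at €0.09/kWh → €34374.24
20 October – 31 December 2029: 73 days × 1308 kWh/day = 95,484 kWh at €0.14/kWh → €13367.76

€47742.00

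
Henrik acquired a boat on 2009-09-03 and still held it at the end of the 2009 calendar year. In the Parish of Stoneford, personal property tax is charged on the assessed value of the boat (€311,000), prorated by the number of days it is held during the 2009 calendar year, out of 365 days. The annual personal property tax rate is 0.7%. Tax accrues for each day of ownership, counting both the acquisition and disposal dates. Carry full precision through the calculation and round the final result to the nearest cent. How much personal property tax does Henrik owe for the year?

Days held (2009-09-03 to 2009-12-31): 120 out of 365
Tax = €311,000 × 0.7% × 120/365 = €715.7260

€715.73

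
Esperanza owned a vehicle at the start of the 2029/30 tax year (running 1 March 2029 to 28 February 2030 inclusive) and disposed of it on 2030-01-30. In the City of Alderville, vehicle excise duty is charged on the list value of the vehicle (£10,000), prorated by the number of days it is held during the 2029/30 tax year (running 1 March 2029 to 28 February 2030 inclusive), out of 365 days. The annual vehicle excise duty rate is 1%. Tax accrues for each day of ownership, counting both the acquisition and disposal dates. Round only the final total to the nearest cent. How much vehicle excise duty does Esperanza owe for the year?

Days held (2029-03-01 to 2030-01-30): 336 out of 365
Tax = £10,000 × 1% × 336/365 = £92.0548

£92.05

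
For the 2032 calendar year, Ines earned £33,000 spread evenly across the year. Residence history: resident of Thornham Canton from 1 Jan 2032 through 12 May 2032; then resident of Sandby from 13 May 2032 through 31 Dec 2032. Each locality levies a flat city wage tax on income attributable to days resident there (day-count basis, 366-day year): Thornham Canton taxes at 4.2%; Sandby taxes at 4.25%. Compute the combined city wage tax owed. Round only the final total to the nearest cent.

Thornham Canton, 1 Jan – 12 May 2032: 133 days → £33,000 × 4.2% × 133/366 = £503.6557
Sandby, 13 May – 31 Dec 2032: 233 days → £33,000 × 4.25% × 233/366 = £892.8484
Total = £1,396.5041

£1,396.50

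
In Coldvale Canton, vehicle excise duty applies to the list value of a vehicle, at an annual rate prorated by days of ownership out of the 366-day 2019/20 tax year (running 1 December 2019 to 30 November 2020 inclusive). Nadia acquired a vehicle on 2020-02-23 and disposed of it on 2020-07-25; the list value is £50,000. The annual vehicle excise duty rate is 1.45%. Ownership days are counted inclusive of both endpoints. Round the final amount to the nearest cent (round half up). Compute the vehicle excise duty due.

£305.05

Days held (2020-02-23 to 2020-07-25): 154 out of 366
Tax = £50,000 × 1.45% × 154/366 = £305.0546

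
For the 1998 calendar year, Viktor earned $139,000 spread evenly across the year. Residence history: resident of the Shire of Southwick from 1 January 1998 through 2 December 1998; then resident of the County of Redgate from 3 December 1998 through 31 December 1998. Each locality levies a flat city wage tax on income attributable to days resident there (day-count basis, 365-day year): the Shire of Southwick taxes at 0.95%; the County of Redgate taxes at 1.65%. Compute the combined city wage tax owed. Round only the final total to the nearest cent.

$1,397.81

The Shire of Southwick, 1 January – 2 December 1998: 336 days → $139,000 × 0.95% × 336/365 = $1,215.5836
The County of Redgate, 3 December – 31 December 1998: 29 days → $139,000 × 1.65% × 29/365 = $182.2233
Total = $1,397.8068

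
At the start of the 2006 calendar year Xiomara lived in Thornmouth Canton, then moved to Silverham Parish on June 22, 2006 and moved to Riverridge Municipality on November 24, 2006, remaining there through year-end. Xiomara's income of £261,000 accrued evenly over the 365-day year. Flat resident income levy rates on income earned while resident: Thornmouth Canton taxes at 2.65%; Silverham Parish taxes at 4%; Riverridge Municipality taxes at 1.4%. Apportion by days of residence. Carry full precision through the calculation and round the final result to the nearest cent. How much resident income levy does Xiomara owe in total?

Thornmouth Canton, January 1 – June 21, 2006: 172 days → £261,000 × 2.65% × 172/365 = £3,259.2822
Silverham Parish, June 22 – November 23, 2006: 155 days → £261,000 × 4% × 155/365 = £4,433.4247
Riverridge Municipality, November 24 – December 31, 2006: 38 days → £261,000 × 1.4% × 38/365 = £380.4164
Total = £8,073.1233

£8,073.12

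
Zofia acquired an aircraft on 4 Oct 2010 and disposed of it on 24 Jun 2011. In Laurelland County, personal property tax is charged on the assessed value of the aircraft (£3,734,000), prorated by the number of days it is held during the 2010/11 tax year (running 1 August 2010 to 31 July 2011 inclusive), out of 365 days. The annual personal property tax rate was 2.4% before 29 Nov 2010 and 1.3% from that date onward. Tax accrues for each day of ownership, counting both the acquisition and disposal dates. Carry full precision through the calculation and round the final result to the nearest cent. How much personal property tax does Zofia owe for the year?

4 Oct – 28 Nov 2010: 56 days at 2.4% → £3,734,000 × 2.4% × 56/365 = £13,749.3041
29 Nov 2010 – 24 Jun 2011: 208 days at 1.3% → £3,734,000 × 1.3% × 208/365 = £27,662.2904
Total = £41,411.5945

£41,411.59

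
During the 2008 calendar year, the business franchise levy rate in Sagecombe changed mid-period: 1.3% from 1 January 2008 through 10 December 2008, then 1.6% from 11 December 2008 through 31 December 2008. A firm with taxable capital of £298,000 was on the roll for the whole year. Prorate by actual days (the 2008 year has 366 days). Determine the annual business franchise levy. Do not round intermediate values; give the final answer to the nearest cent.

1 January – 10 December 2008: 345 days at 1.3% → £298,000 × 1.3% × 345/366 = £3,651.7213
11 December – 31 December 2008: 21 days at 1.6% → £298,000 × 1.6% × 21/366 = £273.5738
Total = £3,925.2951

£3,925.30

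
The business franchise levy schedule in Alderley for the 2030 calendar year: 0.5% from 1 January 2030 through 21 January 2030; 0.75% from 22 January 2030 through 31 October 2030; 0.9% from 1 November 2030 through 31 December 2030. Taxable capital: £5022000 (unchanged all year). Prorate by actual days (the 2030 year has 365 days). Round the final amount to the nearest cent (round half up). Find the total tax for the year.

1 January – 21 January 2030: 21 days at 0.5% → £5022000 × 0.5% × 21/365 = £1444.6849
22 January – 31 October 2030: 283 days at 0.75% → £5022000 × 0.75% × 283/365 = £29203.2740
1 November – 31 December 2030: 61 days at 0.9% → £5022000 × 0.9% × 61/365 = £7553.6384
Total = £38201.5973

£38201.60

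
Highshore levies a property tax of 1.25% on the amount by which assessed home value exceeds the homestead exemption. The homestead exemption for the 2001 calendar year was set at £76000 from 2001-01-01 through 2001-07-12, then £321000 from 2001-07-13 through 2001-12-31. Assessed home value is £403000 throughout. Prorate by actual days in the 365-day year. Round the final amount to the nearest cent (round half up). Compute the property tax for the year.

£2644.35

2001-01-01 to 2001-07-12: 193 days, exemption £76000 → (£403000 − £76000) × 1.25% × 193/365 = £2161.3356
2001-07-13 to 2001-12-31: 172 days, exemption £321000 → (£403000 − £321000) × 1.25% × 172/365 = £483.0137
Total = £2644.3493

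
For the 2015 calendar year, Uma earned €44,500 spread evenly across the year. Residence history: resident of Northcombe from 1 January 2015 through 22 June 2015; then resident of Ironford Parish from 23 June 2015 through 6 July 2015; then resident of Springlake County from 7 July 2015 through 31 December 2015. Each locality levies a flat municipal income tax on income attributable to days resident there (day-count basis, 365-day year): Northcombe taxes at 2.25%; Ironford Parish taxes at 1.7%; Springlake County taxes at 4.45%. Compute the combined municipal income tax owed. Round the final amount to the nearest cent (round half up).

Northcombe, 1 January – 22 June 2015: 173 days → €44,500 × 2.25% × 173/365 = €474.5651
Ironford Parish, 23 June – 6 July 2015: 14 days → €44,500 × 1.7% × 14/365 = €29.0164
Springlake County, 7 July – 31 December 2015: 178 days → €44,500 × 4.45% × 178/365 = €965.7110
Total = €1,469.2925

€1,469.29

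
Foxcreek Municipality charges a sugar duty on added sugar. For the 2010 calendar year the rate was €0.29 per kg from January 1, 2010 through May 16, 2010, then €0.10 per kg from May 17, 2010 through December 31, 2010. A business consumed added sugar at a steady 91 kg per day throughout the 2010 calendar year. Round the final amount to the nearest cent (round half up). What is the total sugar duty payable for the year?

€5672.94

January 1 – May 16, 2010: 136 days × 91 kg/day = 12,376 kg at €0.29/kg → €3589.04
May 17 – December 31, 2010: 229 days × 91 kg/day = 20,839 kg at €0.10/kg → €2083.90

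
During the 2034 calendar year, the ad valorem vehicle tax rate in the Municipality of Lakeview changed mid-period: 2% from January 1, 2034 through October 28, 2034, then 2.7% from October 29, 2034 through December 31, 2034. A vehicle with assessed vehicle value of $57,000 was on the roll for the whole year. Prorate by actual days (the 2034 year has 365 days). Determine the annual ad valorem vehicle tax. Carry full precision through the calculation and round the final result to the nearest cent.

$1,209.96

January 1 – October 28, 2034: 301 days at 2% → $57,000 × 2% × 301/365 = $940.1096
October 29 – December 31, 2034: 64 days at 2.7% → $57,000 × 2.7% × 64/365 = $269.8521
Total = $1,209.9616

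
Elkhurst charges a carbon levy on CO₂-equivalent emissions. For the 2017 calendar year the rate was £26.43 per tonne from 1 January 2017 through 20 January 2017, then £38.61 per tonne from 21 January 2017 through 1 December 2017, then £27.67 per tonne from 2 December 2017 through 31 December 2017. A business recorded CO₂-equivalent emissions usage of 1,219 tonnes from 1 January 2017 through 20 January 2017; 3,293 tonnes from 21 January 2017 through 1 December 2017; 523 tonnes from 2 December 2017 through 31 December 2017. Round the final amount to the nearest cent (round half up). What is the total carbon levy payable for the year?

1 January – 20 January 2017: 1,219 tonnes at £26.43/tonne → £32,218.17
21 January – 1 December 2017: 3,293 tonnes at £38.61/tonne → £127,142.73
2 December – 31 December 2017: 523 tonnes at £27.67/tonne → £14,471.41

£173,832.31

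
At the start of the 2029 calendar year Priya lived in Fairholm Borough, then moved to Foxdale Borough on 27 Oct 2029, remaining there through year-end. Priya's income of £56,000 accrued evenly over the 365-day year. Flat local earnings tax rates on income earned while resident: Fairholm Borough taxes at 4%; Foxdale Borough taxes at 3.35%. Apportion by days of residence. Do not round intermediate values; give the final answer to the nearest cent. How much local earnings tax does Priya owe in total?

£2,174.18

Fairholm Borough, 1 Jan – 26 Oct 2029: 299 days → £56,000 × 4% × 299/365 = £1,834.9589
Foxdale Borough, 27 Oct – 31 Dec 2029: 66 days → £56,000 × 3.35% × 66/365 = £339.2219
Total = £2,174.1808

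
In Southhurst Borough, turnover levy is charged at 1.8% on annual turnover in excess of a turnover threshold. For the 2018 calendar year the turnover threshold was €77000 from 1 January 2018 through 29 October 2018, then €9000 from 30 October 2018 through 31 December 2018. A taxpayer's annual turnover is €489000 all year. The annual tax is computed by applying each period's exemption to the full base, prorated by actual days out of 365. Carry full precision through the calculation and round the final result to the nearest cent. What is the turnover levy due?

1 January – 29 October 2018: 302 days, exemption €77000 → (€489000 − €77000) × 1.8% × 302/365 = €6135.9781
30 October – 31 December 2018: 63 days, exemption €9000 → (€489000 − €9000) × 1.8% × 63/365 = €1491.2877
Total = €7627.2658

€7627.27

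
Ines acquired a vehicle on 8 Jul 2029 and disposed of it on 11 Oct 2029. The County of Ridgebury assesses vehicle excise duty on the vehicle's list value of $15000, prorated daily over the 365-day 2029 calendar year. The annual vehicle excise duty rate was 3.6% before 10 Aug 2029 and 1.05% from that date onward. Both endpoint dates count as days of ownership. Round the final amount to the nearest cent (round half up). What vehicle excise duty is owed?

8 Jul – 9 Aug 2029: 33 days at 3.6% → $15000 × 3.6% × 33/365 = $48.8219
10 Aug – 11 Oct 2029: 63 days at 1.05% → $15000 × 1.05% × 63/365 = $27.1849
Total = $76.0068

$76.01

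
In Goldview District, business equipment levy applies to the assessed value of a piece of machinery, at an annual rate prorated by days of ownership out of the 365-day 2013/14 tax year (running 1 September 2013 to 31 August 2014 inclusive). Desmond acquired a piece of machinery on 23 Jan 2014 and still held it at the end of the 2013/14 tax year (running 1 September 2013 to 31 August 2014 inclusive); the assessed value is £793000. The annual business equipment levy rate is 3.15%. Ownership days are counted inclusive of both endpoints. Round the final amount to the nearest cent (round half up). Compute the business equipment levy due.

£15124.57

Days held (23 Jan – 31 Aug 2014): 221 out of 365
Tax = £793000 × 3.15% × 221/365 = £15124.5740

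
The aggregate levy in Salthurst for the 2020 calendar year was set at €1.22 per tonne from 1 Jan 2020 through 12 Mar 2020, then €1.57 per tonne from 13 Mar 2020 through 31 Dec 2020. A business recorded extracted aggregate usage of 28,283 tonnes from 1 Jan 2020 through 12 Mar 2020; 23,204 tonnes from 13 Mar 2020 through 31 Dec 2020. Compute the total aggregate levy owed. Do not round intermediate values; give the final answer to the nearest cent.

1 Jan – 12 Mar 2020: 28,283 tonnes at €1.22/tonne → €34,505.26
13 Mar – 31 Dec 2020: 23,204 tonnes at €1.57/tonne → €36,430.28

€70,935.54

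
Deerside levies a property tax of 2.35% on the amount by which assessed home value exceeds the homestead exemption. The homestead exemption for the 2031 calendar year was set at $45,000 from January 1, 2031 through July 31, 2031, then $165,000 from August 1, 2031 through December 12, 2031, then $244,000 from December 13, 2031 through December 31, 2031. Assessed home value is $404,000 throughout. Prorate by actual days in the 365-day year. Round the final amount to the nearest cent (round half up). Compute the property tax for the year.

$7,157.78

January 1 – July 31, 2031: 212 days, exemption $45,000 → ($404,000 − $45,000) × 2.35% × 212/365 = $4,900.1041
August 1 – December 12, 2031: 134 days, exemption $165,000 → ($404,000 − $165,000) × 2.35% × 134/365 = $2,061.9479
December 13 – December 31, 2031: 19 days, exemption $244,000 → ($404,000 − $244,000) × 2.35% × 19/365 = $195.7260
Total = $7,157.7781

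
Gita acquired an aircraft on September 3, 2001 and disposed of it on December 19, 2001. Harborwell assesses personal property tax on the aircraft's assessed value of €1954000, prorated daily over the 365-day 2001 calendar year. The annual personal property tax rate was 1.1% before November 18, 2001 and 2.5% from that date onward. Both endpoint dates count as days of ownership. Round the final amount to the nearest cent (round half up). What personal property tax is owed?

September 3 – November 17, 2001: 76 days at 1.1% → €1954000 × 1.1% × 76/365 = €4475.4630
November 18 – December 19, 2001: 32 days at 2.5% → €1954000 × 2.5% × 32/365 = €4282.7397
Total = €8758.2027

€8758.20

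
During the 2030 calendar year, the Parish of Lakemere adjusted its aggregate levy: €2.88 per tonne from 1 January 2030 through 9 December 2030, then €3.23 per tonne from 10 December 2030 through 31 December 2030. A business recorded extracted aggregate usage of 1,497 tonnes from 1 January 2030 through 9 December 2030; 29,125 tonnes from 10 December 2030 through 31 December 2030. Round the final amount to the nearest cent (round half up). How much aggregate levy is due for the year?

€98,385.11

1 January – 9 December 2030: 1,497 tonnes at €2.88/tonne → €4,311.36
10 December – 31 December 2030: 29,125 tonnes at €3.23/tonne → €94,073.75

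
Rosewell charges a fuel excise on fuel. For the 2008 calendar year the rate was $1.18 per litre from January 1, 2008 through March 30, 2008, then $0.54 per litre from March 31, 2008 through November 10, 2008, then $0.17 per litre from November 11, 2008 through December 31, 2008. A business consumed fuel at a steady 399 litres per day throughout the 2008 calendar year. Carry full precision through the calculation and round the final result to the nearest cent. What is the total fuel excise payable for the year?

January 1 – March 30, 2008: 90 days × 399 litres/day = 35,910 litres at $1.18/litre → $42373.80
March 31 – November 10, 2008: 225 days × 399 litres/day = 89,775 litres at $0.54/litre → $48478.50
November 11 – December 31, 2008: 51 days × 399 litres/day = 20,349 litres at $0.17/litre → $3459.33

$94311.63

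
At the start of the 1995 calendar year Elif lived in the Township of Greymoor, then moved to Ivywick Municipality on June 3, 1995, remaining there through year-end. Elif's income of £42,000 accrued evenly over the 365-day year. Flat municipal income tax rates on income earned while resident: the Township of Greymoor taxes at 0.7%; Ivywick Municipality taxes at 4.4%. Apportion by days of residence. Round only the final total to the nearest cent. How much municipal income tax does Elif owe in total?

The Township of Greymoor, January 1 – June 2, 1995: 153 days → £42,000 × 0.7% × 153/365 = £123.2384
Ivywick Municipality, June 3 – December 31, 1995: 212 days → £42,000 × 4.4% × 212/365 = £1,073.3589
Total = £1,196.5973

£1,196.60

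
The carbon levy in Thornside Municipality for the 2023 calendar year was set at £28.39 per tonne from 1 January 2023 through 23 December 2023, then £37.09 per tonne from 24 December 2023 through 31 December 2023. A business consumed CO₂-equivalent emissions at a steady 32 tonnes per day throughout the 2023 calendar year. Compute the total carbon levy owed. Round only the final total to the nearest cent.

£333822.40

1 January – 23 December 2023: 357 days × 32 tonnes/day = 11,424 tonnes at £28.39/tonne → £324327.36
24 December – 31 December 2023: 8 days × 32 tonnes/day = 256 tonnes at £37.09/tonne → £9495.04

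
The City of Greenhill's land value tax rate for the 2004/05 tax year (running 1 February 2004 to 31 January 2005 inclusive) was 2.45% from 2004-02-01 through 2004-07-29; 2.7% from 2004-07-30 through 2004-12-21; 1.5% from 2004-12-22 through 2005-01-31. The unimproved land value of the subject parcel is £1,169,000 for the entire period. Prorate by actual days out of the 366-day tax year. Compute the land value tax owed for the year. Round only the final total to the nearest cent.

2004-02-01 to 2004-07-29: 180 days at 2.45% → £1,169,000 × 2.45% × 180/366 = £14,085.4918
2004-07-30 to 2004-12-21: 145 days at 2.7% → £1,169,000 × 2.7% × 145/366 = £12,504.4672
2004-12-22 to 2005-01-31: 41 days at 1.5% → £1,169,000 × 1.5% × 41/366 = £1,964.3033
Total = £28,554.2623

£28,554.26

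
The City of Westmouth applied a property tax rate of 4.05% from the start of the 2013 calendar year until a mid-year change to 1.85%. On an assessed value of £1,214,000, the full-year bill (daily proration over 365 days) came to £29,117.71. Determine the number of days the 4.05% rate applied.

Let d = days at the first rate; then 365 − d days at the second rate.
£1,214,000 × [4.05%·d + 1.85%·(365−d)] / 365 = £29,117.71
Solving gives d = 91, so the new rate took effect on April 2, 2013.

91 days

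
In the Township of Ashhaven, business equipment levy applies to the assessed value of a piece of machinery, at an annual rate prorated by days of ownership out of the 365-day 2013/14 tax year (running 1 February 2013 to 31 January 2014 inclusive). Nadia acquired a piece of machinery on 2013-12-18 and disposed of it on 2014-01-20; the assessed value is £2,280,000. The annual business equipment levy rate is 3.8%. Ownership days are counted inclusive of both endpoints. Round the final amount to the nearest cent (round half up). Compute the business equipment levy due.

£8,070.58

Days held (2013-12-18 to 2014-01-20): 34 out of 365
Tax = £2,280,000 × 3.8% × 34/365 = £8,070.5753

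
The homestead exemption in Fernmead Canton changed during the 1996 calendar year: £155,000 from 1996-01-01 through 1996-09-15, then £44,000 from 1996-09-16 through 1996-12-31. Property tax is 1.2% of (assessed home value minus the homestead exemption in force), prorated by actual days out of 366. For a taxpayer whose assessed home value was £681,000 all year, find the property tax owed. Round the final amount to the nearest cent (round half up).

£6,701.41

1996-01-01 to 1996-09-15: 259 days, exemption £155,000 → (£681,000 − £155,000) × 1.2% × 259/366 = £4,466.6885
1996-09-16 to 1996-12-31: 107 days, exemption £44,000 → (£681,000 − £44,000) × 1.2% × 107/366 = £2,234.7213
Total = £6,701.4098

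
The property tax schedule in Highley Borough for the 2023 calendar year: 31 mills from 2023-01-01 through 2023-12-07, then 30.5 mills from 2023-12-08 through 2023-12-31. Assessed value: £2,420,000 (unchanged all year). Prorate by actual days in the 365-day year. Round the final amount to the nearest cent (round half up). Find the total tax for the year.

£74,940.44

2023-01-01 to 2023-12-07: 341 days at 31 mills → £2,420,000 × 3.1% × 341/365 = £70,087.1781
2023-12-08 to 2023-12-31: 24 days at 30.5 mills → £2,420,000 × 3.05% × 24/365 = £4,853.2603
Total = £74,940.4384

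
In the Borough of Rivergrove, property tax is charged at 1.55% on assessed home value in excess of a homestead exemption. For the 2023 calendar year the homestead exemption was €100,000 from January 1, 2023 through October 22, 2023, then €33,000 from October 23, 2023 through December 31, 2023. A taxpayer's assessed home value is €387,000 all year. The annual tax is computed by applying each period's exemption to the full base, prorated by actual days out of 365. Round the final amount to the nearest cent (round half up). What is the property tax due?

January 1 – October 22, 2023: 295 days, exemption €100,000 → (€387,000 − €100,000) × 1.55% × 295/365 = €3,595.3630
October 23 – December 31, 2023: 70 days, exemption €33,000 → (€387,000 − €33,000) × 1.55% × 70/365 = €1,052.3014
Total = €4,647.6644

€4,647.66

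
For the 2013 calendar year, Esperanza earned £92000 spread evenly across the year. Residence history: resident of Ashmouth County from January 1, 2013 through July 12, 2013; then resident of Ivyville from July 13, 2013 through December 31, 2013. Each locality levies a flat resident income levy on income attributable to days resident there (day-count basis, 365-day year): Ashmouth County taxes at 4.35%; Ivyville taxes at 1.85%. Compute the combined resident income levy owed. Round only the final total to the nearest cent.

£2918.16

Ashmouth County, January 1 – July 12, 2013: 193 days → £92000 × 4.35% × 193/365 = £2116.1260
Ivyville, July 13 – December 31, 2013: 172 days → £92000 × 1.85% × 172/365 = £802.0384
Total = £2918.1644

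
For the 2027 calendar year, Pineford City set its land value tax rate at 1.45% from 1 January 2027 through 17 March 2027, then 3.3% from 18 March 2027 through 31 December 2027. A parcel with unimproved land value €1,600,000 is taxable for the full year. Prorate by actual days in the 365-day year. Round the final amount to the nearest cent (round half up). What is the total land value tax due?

1 January – 17 March 2027: 76 days at 1.45% → €1,600,000 × 1.45% × 76/365 = €4,830.6849
18 March – 31 December 2027: 289 days at 3.3% → €1,600,000 × 3.3% × 289/365 = €41,806.0274
Total = €46,636.7123

€46,636.71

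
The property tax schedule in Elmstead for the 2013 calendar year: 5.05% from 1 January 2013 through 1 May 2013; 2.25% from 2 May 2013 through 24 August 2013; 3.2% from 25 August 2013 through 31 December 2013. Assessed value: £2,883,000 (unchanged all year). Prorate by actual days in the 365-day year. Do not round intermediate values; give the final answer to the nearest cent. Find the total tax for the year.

£101,307.83

1 January – 1 May 2013: 121 days at 5.05% → £2,883,000 × 5.05% × 121/365 = £48,264.5795
2 May – 24 August 2013: 115 days at 2.25% → £2,883,000 × 2.25% × 115/365 = £20,437.7055
25 August – 31 December 2013: 129 days at 3.2% → £2,883,000 × 3.2% × 129/365 = £32,605.5452
Total = £101,307.8301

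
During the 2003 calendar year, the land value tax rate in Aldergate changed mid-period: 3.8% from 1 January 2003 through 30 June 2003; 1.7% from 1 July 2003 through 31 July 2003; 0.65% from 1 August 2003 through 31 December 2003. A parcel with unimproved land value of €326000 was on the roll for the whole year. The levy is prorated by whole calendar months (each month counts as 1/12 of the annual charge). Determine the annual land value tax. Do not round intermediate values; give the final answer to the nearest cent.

€7538.75

1 January – 30 June 2003: 6 months at 3.8% → €326000 × 3.8% × 6/12 = €6194.0000
1 July – 31 July 2003: 1 month at 1.7% → €326000 × 1.7% × 1/12 = €461.8333
1 August – 31 December 2003: 5 months at 0.65% → €326000 × 0.65% × 5/12 = €882.9167
Total = €7538.7500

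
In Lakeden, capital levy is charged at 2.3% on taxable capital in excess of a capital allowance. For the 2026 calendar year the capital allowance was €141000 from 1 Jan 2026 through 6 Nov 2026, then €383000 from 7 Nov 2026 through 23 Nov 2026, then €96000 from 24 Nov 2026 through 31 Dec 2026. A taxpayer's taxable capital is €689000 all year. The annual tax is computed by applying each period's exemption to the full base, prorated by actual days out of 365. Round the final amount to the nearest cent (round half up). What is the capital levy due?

1 Jan – 6 Nov 2026: 310 days, exemption €141000 → (€689000 − €141000) × 2.3% × 310/365 = €10704.7671
7 Nov – 23 Nov 2026: 17 days, exemption €383000 → (€689000 − €383000) × 2.3% × 17/365 = €327.7973
24 Nov – 31 Dec 2026: 38 days, exemption €96000 → (€689000 − €96000) × 2.3% × 38/365 = €1419.9507
Total = €12452.5151

€12452.52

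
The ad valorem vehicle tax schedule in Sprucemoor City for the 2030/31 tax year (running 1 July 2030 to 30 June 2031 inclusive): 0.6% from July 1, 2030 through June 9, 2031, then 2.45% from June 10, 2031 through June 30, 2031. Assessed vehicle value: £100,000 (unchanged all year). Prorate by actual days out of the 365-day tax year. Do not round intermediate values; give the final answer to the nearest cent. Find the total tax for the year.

£706.44

July 1, 2030 – June 9, 2031: 344 days at 0.6% → £100,000 × 0.6% × 344/365 = £565.4795
June 10 – June 30, 2031: 21 days at 2.45% → £100,000 × 2.45% × 21/365 = £140.9589
Total = £706.4384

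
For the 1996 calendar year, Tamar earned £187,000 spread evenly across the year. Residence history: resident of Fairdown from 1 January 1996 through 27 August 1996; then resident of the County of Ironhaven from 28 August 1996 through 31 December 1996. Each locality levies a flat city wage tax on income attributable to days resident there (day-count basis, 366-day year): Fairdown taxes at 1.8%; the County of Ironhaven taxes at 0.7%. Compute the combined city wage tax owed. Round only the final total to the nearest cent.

Fairdown, 1 January – 27 August 1996: 240 days → £187,000 × 1.8% × 240/366 = £2,207.2131
The County of Ironhaven, 28 August – 31 December 1996: 126 days → £187,000 × 0.7% × 126/366 = £450.6393
Total = £2,657.8525

£2,657.85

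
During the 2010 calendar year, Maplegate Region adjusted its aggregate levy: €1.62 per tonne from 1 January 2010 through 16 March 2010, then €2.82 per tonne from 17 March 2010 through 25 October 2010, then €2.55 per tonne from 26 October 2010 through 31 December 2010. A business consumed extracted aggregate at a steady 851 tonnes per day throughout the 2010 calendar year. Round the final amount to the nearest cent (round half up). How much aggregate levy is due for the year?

€783949.71

1 January – 16 March 2010: 75 days × 851 tonnes/day = 63,825 tonnes at €1.62/tonne → €103396.50
17 March – 25 October 2010: 223 days × 851 tonnes/day = 189,773 tonnes at €2.82/tonne → €535159.86
26 October – 31 December 2010: 67 days × 851 tonnes/day = 57,017 tonnes at €2.55/tonne → €145393.35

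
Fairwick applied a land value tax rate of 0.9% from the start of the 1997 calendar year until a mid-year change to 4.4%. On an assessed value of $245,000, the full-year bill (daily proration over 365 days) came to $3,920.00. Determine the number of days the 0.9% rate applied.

292 days

Let d = days at the first rate; then 365 − d days at the second rate.
$245,000 × [0.9%·d + 4.4%·(365−d)] / 365 = $3,920.00
Solving gives d = 292, so the new rate took effect on October 20, 1997.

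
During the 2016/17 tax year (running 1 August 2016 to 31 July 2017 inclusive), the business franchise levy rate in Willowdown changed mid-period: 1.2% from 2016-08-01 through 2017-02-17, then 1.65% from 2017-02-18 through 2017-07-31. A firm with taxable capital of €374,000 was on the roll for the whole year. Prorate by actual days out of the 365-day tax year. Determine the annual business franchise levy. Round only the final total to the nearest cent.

2016-08-01 to 2017-02-17: 201 days at 1.2% → €374,000 × 1.2% × 201/365 = €2,471.4740
2017-02-18 to 2017-07-31: 164 days at 1.65% → €374,000 × 1.65% × 164/365 = €2,772.7233
Total = €5,244.1973

€5,244.20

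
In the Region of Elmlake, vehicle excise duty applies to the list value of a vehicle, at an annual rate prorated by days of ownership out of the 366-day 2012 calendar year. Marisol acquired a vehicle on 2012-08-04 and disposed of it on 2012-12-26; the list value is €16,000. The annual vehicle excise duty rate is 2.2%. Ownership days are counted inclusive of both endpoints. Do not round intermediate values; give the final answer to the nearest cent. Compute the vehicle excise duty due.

€139.45

Days held (2012-08-04 to 2012-12-26): 145 out of 366
Tax = €16,000 × 2.2% × 145/366 = €139.4536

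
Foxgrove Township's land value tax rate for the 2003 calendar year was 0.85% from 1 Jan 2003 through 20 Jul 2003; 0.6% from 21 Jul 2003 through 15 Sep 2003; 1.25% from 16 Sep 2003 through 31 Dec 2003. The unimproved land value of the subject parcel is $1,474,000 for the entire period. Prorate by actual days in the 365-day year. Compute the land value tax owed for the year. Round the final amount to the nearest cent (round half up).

$13,681.95

1 Jan – 20 Jul 2003: 201 days at 0.85% → $1,474,000 × 0.85% × 201/365 = $6,899.5315
21 Jul – 15 Sep 2003: 57 days at 0.6% → $1,474,000 × 0.6% × 57/365 = $1,381.1178
16 Sep – 31 Dec 2003: 107 days at 1.25% → $1,474,000 × 1.25% × 107/365 = $5,401.3014
Total = $13,681.9507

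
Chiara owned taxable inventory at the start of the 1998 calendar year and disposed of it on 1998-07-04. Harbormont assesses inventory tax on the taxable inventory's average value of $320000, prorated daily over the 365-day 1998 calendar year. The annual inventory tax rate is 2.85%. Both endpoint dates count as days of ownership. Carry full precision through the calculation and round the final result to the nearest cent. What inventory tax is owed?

$4622.47

Days held (1998-01-01 to 1998-07-04): 185 out of 365
Tax = $320000 × 2.85% × 185/365 = $4622.4658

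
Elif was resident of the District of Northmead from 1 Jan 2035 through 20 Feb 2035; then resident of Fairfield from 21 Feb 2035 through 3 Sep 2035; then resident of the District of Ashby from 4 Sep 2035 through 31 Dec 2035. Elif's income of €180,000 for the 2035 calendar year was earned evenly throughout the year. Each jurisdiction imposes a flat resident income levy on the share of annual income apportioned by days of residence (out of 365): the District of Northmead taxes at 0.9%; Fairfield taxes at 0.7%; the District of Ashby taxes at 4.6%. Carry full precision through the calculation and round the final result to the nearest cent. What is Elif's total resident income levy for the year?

€3,599.01

The District of Northmead, 1 Jan – 20 Feb 2035: 51 days → €180,000 × 0.9% × 51/365 = €226.3562
Fairfield, 21 Feb – 3 Sep 2035: 195 days → €180,000 × 0.7% × 195/365 = €673.1507
The District of Ashby, 4 Sep – 31 Dec 2035: 119 days → €180,000 × 4.6% × 119/365 = €2,699.5068
Total = €3,599.0137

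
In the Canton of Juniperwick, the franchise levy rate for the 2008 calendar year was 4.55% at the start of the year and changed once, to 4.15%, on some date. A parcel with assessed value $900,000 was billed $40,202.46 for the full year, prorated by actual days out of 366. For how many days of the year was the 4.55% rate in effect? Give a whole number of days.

Let d = days at the first rate; then 366 − d days at the second rate.
$900,000 × [4.55%·d + 4.15%·(366−d)] / 366 = $40,202.46
Solving gives d = 290, so the new rate took effect on 17 October 2008.

290 days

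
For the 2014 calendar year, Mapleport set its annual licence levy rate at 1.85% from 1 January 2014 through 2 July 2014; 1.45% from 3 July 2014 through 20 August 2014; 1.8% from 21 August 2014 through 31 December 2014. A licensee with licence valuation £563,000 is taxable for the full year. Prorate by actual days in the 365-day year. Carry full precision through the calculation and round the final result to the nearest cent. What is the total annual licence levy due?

£10,010.60

1 January – 2 July 2014: 183 days at 1.85% → £563,000 × 1.85% × 183/365 = £5,222.0178
3 July – 20 August 2014: 49 days at 1.45% → £563,000 × 1.45% × 49/365 = £1,095.9219
21 August – 31 December 2014: 133 days at 1.8% → £563,000 × 1.8% × 133/365 = £3,692.6630
Total = £10,010.6027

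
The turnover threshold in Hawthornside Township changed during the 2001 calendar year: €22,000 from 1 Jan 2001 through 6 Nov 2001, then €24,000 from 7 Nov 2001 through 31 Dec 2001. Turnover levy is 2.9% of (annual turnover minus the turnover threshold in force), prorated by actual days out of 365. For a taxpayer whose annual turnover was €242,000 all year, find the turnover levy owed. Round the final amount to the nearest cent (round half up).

1 Jan – 6 Nov 2001: 310 days, exemption €22,000 → (€242,000 − €22,000) × 2.9% × 310/365 = €5,418.6301
7 Nov – 31 Dec 2001: 55 days, exemption €24,000 → (€242,000 − €24,000) × 2.9% × 55/365 = €952.6301
Total = €6,371.2603

€6,371.26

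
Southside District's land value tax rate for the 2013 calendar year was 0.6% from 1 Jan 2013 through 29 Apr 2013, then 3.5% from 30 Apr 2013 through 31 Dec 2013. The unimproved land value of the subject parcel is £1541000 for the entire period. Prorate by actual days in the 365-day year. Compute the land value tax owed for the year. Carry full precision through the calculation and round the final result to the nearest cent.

£39365.16

1 Jan – 29 Apr 2013: 119 days at 0.6% → £1541000 × 0.6% × 119/365 = £3014.4493
30 Apr – 31 Dec 2013: 246 days at 3.5% → £1541000 × 3.5% × 246/365 = £36350.7123
Total = £39365.1616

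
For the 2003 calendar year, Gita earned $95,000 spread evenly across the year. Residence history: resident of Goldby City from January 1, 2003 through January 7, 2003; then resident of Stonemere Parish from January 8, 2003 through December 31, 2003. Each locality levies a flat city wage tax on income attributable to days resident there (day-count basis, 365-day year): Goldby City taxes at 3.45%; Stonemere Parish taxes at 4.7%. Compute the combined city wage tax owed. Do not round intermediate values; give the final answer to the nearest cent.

Goldby City, January 1 – January 7, 2003: 7 days → $95,000 × 3.45% × 7/365 = $62.8562
Stonemere Parish, January 8 – December 31, 2003: 358 days → $95,000 × 4.7% × 358/365 = $4,379.3699
Total = $4,442.2260

$4,442.23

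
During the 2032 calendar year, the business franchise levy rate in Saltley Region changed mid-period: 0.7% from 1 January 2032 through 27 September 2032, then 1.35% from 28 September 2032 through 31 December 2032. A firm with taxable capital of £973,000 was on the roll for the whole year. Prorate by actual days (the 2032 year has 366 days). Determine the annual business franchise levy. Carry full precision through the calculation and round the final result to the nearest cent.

1 January – 27 September 2032: 271 days at 0.7% → £973,000 × 0.7% × 271/366 = £5,043.1175
28 September – 31 December 2032: 95 days at 1.35% → £973,000 × 1.35% × 95/366 = £3,409.4877
Total = £8,452.6052

£8,452.61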